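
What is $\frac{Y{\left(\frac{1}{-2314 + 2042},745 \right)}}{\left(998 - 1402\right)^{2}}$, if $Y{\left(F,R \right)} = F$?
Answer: $- \frac{1}{44394752} \approx -2.2525 \cdot 10^{-8}$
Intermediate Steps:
$\frac{Y{\left(\frac{1}{-2314 + 2042},745 \right)}}{\left(998 - 1402\right)^{2}} = \frac{1}{\left(-2314 + 2042\right) \left(998 - 1402\right)^{2}} = \frac{1}{\left(-272\right) \left(-404\right)^{2}} = - \frac{1}{272 \cdot 163216} = \left(- \frac{1}{272}\right) \frac{1}{163216} = - \frac{1}{44394752}$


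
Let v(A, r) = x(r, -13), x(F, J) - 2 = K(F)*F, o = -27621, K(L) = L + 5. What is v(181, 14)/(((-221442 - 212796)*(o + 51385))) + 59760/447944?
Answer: 2753023099247/20635883856042 ≈ 0.13341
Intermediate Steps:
K(L) = 5 + L
x(F, J) = 2 + F*(5 + F) (x(F, J) = 2 + (5 + F)*F = 2 + F*(5 + F))
v(A, r) = 2 + r*(5 + r)
v(181, 14)/(((-221442 - 212796)*(o + 51385))) + 59760/447944 = (2 + 14*(5 + 14))/(((-221442 - 212796)*(-27621 + 51385))) + 59760/447944 = (2 + 14*19)/((-434238*23764)) + 59760*(1/447944) = (2 + 266)/(-10319231832) + 7470/55993 = 268*(-1/10319231832) + 7470/55993 = -67/2579807958 + 7470/55993 = 2753023099247/20635883856042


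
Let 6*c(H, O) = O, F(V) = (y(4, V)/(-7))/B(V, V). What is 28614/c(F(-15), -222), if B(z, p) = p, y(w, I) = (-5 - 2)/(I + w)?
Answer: -28614/37 ≈ -773.35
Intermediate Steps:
y(w, I) = -7/(I + w)
F(V) = 1/(V*(4 + V)) (F(V) = (-7/(V + 4)/(-7))/V = (-7/(4 + V)*(-1/7))/V = 1/((4 + V)*V) = 1/(V*(4 + V)))
c(H, O) = O/6
28614/c(F(-15), -222) = 28614/(((1/6)*(-222))) = 28614/(-37) = 28614*(-1/37) = -28614/37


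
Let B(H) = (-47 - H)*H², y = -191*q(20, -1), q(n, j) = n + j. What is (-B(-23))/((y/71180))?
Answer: -903701280/3629 ≈ -2.4902e+5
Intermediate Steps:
q(n, j) = j + n
y = -3629 (y = -191*(-1 + 20) = -191*19 = -3629)
B(H) = H²*(-47 - H)
(-B(-23))/((y/71180)) = (-(-23)²*(-47 - 1*(-23)))/((-3629/71180)) = (-529*(-47 + 23))/((-3629*1/71180)) = (-529*(-24))/(-3629/71180) = -1*(-12696)*(-71180/3629) = 12696*(-71180/3629) = -903701280/3629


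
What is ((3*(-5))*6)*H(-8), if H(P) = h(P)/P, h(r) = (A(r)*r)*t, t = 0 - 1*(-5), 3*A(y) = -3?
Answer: 450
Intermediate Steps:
A(y) = -1 (A(y) = (⅓)*(-3) = -1)
t = 5 (t = 0 + 5 = 5)
h(r) = -5*r (h(r) = -r*5 = -5*r)
H(P) = -5 (H(P) = (-5*P)/P = -5)
((3*(-5))*6)*H(-8) = ((3*(-5))*6)*(-5) = -15*6*(-5) = -90*(-5) = 450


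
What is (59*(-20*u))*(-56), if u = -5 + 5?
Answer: 0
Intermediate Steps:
u = 0
(59*(-20*u))*(-56) = (59*(-20*0))*(-56) = (59*0)*(-56) = 0*(-56) = 0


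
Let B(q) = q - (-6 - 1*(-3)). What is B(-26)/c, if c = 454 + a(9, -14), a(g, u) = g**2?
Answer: -23/535 ≈ -0.042991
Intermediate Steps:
c = 535 (c = 454 + 9**2 = 454 + 81 = 535)
B(q) = 3 + q (B(q) = q - (-6 + 3) = q - 1*(-3) = q + 3 = 3 + q)
B(-26)/c = (3 - 26)/535 = -23*1/535 = -23/535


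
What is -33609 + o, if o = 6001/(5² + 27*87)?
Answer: -79781765/2374 ≈ -33607.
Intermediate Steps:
o = 6001/2374 (o = 6001/(25 + 2349) = 6001/2374 ≈ 2.5278)
-33609 + o = -33609 + 6001/2374 = -79781765/2374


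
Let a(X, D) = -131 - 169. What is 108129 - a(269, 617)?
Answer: 108429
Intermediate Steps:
a(X, D) = -300
108129 - a(269, 617) = 108129 - 1*(-300) = 108129 + 300 = 108429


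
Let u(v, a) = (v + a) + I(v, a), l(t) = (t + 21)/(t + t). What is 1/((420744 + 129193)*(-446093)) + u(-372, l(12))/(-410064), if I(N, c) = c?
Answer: 362342137510001/402392598371052096 ≈ 0.00090047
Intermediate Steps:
l(t) = (21 + t)/(2*t) (l(t) = (21 + t)/((2*t)) = (21 + t)*(1/(2*t)) = (21 + t)/(2*t))
u(v, a) = v + 2*a (u(v, a) = (v + a) + a = (a + v) + a = v + 2*a)
1/((420744 + 129193)*(-446093)) + u(-372, l(12))/(-410064) = 1/((420744 + 129193)*(-446093)) + (-372 + 2*((½)*(21 + 12)/12))/(-410064) = -1/446093/549937 + (-372 + 2*((½)*(1/12)*33))*(-1/410064) = (1/549937)*(-1/446093) + (-372 + 2*(11/8))*(-1/410064) = -1/245323046141 + (-372 + 11/4)*(-1/410064) = -1/245323046141 - 1477/4*(-1/410064) = -1/245323046141 + 1477/1640256 = 362342137510001/402392598371052096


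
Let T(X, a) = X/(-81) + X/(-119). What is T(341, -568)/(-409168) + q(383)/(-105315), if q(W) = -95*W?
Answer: 10049617909/29086781346 ≈ 0.34550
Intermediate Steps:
T(X, a) = -200*X/9639 (T(X, a) = X*(-1/81) + X*(-1/119) = -X/81 - X/119 = -200*X/9639)
T(341, -568)/(-409168) + q(383)/(-105315) = -200/9639*341/(-409168) - 95*383/(-105315) = -68200/9639*(-1/409168) - 36385*(-1/105315) = 8525/492996294 + 7277/21063 = 10049617909/29086781346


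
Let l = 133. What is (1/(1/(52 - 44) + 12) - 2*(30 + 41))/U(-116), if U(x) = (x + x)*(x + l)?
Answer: 6883/191284 ≈ 0.035983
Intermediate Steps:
U(x) = 2*x*(133 + x) (U(x) = (x + x)*(x + 133) = (2*x)*(133 + x) = 2*x*(133 + x))
(1/(1/(52 - 44) + 12) - 2*(30 + 41))/U(-116) = (1/(1/(52 - 44) + 12) - 2*(30 + 41))/((2*(-116)*(133 - 116))) = (1/(1/8 + 12) - 2*71)/((2*(-116)*17)) = (1/(⅛ + 12) - 142)/(-3944) = (1/(97/8) - 142)*(-1/3944) = (8/97 - 142)*(-1/3944) = -13766/97*(-1/3944) = 6883/191284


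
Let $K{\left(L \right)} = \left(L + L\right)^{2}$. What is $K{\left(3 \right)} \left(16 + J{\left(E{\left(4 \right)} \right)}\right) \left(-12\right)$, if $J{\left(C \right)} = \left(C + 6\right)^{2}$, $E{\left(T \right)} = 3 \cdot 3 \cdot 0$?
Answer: $-22464$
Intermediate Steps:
$E{\left(T \right)} = 0$ ($E{\left(T \right)} = 9 \cdot 0 = 0$)
$J{\left(C \right)} = \left(6 + C\right)^{2}$
$K{\left(L \right)} = 4 L^{2}$ ($K{\left(L \right)} = \left(2 L\right)^{2} = 4 L^{2}$)
$K{\left(3 \right)} \left(16 + J{\left(E{\left(4 \right)} \right)}\right) \left(-12\right) = 4 \cdot 3^{2} \left(16 + \left(6 + 0\right)^{2}\right) \left(-12\right) = 4 \cdot 9 \left(16 + 6^{2}\right) \left(-12\right) = 36 \left(16 + 36\right) \left(-12\right) = 36 \cdot 52 \left(-12\right) = 36 \left(-624\right) = -22464$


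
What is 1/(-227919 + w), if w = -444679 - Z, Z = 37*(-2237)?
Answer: -1/589829 ≈ -1.6954e-6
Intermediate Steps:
Z = -82769
w = -361910 (w = -444679 - 1*(-82769) = -444679 + 82769 = -361910)
1/(-227919 + w) = 1/(-227919 - 361910) = 1/(-589829) = -1/589829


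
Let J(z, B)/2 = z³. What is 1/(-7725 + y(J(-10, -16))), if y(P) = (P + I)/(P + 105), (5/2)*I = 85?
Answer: -1895/14636909 ≈ -0.00012947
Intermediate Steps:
I = 34 (I = (⅖)*85 = 34)
J(z, B) = 2*z³
y(P) = (34 + P)/(105 + P) (y(P) = (P + 34)/(P + 105) = (34 + P)/(105 + P))
1/(-7725 + y(J(-10, -16))) = 1/(-7725 + (34 + 2*(-10)³)/(105 + 2*(-10)³)) = 1/(-7725 + (34 + 2*(-1000))/(105 + 2*(-1000))) = 1/(-7725 + (34 - 2000)/(105 - 2000)) = 1/(-7725 - 1966/(-1895)) = 1/(-7725 - 1/1895*(-1966)) = 1/(-7725 + 1966/1895) = 1/(-14636909/1895) = -1895/14636909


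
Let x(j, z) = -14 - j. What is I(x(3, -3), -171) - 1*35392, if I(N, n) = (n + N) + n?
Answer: -35751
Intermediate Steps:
I(N, n) = N + 2*n (I(N, n) = (N + n) + n = N + 2*n)
I(x(3, -3), -171) - 1*35392 = ((-14 - 1*3) + 2*(-171)) - 1*35392 = ((-14 - 3) - 342) - 35392 = (-17 - 342) - 35392 = -359 - 35392 = -35751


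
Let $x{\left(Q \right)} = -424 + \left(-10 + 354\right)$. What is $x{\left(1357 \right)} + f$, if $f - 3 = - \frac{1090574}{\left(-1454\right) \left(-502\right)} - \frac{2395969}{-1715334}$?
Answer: $- \frac{48072029101}{623523909} \approx -77.097$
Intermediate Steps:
$x{\left(Q \right)} = -80$ ($x{\left(Q \right)} = -424 + 344 = -80$)
$f = \frac{1809883619}{623523909}$ ($f = 3 - \left(- \frac{2395969}{1715334} + \frac{545287}{364954}\right) = 3 - \left(- \frac{2395969}{1715334} + \frac{1090574}{729908}\right) = 3 + \left(\left(-1090574\right) \frac{1}{729908} + \frac{2395969}{1715334}\right) = 3 + \left(- \frac{545287}{364954} + \frac{2395969}{1715334}\right) = 3 - \frac{60688108}{623523909} = \frac{1809883619}{623523909} \approx 2.9027$)
$x{\left(1357 \right)} + f = -80 + \frac{1809883619}{623523909} = - \frac{48072029101}{623523909}$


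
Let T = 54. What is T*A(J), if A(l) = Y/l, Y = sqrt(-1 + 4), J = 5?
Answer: 54*sqrt(3)/5 ≈ 18.706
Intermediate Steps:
Y = sqrt(3) ≈ 1.7320
A(l) = sqrt(3)/l
T*A(J) = 54*(sqrt(3)/5) = 54*sqrt(3)/5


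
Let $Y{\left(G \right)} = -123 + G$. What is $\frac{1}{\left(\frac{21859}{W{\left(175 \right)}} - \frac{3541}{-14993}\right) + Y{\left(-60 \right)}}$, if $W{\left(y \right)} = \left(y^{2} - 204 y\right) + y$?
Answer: $- \frac{73465700}{13754604187} \approx -0.0053412$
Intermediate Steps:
$W{\left(y \right)} = y^{2} - 203 y$
$\frac{1}{\left(\frac{21859}{W{\left(175 \right)}} - \frac{3541}{-14993}\right) + Y{\left(-60 \right)}} = \frac{1}{\left(\frac{21859}{175 \left(-203 + 175\right)} - \frac{3541}{-14993}\right) - 183} = \frac{1}{\left(\frac{21859}{175 \left(-28\right)} - - \frac{3541}{14993}\right) - 183} = \frac{1}{\left(\frac{21859}{-4900} + \frac{3541}{14993}\right) - 183} = \frac{1}{\left(21859 \left(- \frac{1}{4900}\right) + \frac{3541}{14993}\right) - 183} = \frac{1}{\left(- \frac{21859}{4900} + \frac{3541}{14993}\right) - 183} = \frac{1}{- \frac{310381087}{73465700} - 183} = \frac{1}{- \frac{13754604187}{73465700}} = - \frac{73465700}{13754604187}$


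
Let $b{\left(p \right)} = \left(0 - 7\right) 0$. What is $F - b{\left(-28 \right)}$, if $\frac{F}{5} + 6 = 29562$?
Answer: $147780$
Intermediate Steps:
$F = 147780$ ($F = -30 + 5 \cdot 29562 = -30 + 147810 = 147780$)
$b{\left(p \right)} = 0$ ($b{\left(p \right)} = \left(-7\right) 0 = 0$)
$F - b{\left(-28 \right)} = 147780 - 0 = 147780 + 0 = 147780$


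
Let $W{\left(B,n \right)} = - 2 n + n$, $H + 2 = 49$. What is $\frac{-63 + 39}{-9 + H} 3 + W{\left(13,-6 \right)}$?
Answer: $\frac{78}{19} \approx 4.1053$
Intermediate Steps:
$H = 47$ ($H = -2 + 49 = 47$)
$W{\left(B,n \right)} = - n$
$\frac{-63 + 39}{-9 + H} 3 + W{\left(13,-6 \right)} = \frac{-63 + 39}{-9 + 47} \cdot 3 - -6 = - \frac{24}{38} \cdot 3 + 6 = \left(-24\right) \frac{1}{38} \cdot 3 + 6 = \left(- \frac{12}{19}\right) 3 + 6 = - \frac{36}{19} + 6 = \frac{78}{19}$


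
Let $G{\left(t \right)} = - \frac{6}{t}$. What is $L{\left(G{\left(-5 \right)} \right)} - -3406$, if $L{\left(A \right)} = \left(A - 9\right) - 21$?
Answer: $\frac{16886}{5} \approx 3377.2$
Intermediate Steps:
$L{\left(A \right)} = -30 + A$ ($L{\left(A \right)} = \left(-9 + A\right) - 21 = -30 + A$)
$L{\left(G{\left(-5 \right)} \right)} - -3406 = \left(-30 - \frac{6}{-5}\right) - -3406 = \left(-30 - - \frac{6}{5}\right) + 3406 = \left(-30 + \frac{6}{5}\right) + 3406 = - \frac{144}{5} + 3406 = \frac{16886}{5}$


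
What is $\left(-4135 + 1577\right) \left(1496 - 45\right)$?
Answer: $-3711658$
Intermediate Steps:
$\left(-4135 + 1577\right) \left(1496 - 45\right) = \left(-2558\right) 1451 = -3711658$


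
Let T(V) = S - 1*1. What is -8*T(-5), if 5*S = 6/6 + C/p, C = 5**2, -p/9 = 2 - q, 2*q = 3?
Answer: 688/45 ≈ 15.289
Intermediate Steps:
q = 3/2 (q = (1/2)*3 = 3/2 ≈ 1.5000)
p = -9/2 (p = -9*(2 - 1*3/2) = -9*(2 - 3/2) = -9*1/2 = -9/2 ≈ -4.5000)
C = 25
S = -41/45 (S = (6/6 + 25/(-9/2))/5 = (6*(1/6) + 25*(-2/9))/5 = (1 - 50/9)/5 = (1/5)*(-41/9) = -41/45 ≈ -0.91111)
T(V) = -86/45 (T(V) = -41/45 - 1*1 = -41/45 - 1 = -86/45)
-8*T(-5) = -8*(-86/45) = 688/45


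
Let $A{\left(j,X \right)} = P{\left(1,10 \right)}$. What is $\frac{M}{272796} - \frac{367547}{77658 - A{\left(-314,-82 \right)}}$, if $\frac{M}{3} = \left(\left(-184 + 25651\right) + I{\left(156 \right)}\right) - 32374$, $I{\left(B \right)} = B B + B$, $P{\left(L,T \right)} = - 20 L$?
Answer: $- \frac{16027908087}{3531707948} \approx -4.5383$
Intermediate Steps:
$I{\left(B \right)} = B + B^{2}$ ($I{\left(B \right)} = B^{2} + B = B + B^{2}$)
$A{\left(j,X \right)} = -20$ ($A{\left(j,X \right)} = \left(-20\right) 1 = -20$)
$M = 52755$ ($M = 3 \left(\left(\left(-184 + 25651\right) + 156 \left(1 + 156\right)\right) - 32374\right) = 3 \left(\left(25467 + 156 \cdot 157\right) - 32374\right) = 3 \left(\left(25467 + 24492\right) - 32374\right) = 3 \left(49959 - 32374\right) = 3 \cdot 17585 = 52755$)
$\frac{M}{272796} - \frac{367547}{77658 - A{\left(-314,-82 \right)}} = \frac{52755}{272796} - \frac{367547}{77658 - -20} = 52755 \cdot \frac{1}{272796} - \frac{367547}{77658 + 20} = \frac{17585}{90932} - \frac{367547}{77678} = - \frac{16027908087}{3531707948}$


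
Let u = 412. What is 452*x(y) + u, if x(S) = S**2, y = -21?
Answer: 199744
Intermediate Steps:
452*x(y) + u = 452*(-21)**2 + 412 = 452*441 + 412 = 199332 + 412 = 199744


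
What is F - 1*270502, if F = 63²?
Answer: -266533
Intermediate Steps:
F = 3969
F - 1*270502 = 3969 - 1*270502 = 3969 - 270502 = -266533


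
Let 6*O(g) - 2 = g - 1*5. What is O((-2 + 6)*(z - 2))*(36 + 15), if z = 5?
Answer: 153/2 ≈ 76.500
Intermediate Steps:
O(g) = -½ + g/6 (O(g) = ⅓ + (g - 1*5)/6 = ⅓ + (g - 5)/6 = ⅓ + (-5 + g)/6 = ⅓ + (-⅚ + g/6) = -½ + g/6)
O((-2 + 6)*(z - 2))*(36 + 15) = (-½ + ((-2 + 6)*(5 - 2))/6)*(36 + 15) = (-½ + (4*3)/6)*51 = (-½ + (⅙)*12)*51 = (-½ + 2)*51 = (3/2)*51 = 153/2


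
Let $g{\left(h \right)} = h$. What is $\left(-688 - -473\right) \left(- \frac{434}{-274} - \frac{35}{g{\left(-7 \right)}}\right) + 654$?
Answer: $- \frac{104332}{137} \approx -761.55$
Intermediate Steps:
$\left(-688 - -473\right) \left(- \frac{434}{-274} - \frac{35}{g{\left(-7 \right)}}\right) + 654 = \left(-688 - -473\right) \left(- \frac{434}{-274} - \frac{35}{-7}\right) + 654 = \left(-688 + 473\right) \left(\left(-434\right) \left(- \frac{1}{274}\right) - -5\right) + 654 = - 215 \left(\frac{217}{137} + 5\right) + 654 = \left(-215\right) \frac{902}{137} + 654 = - \frac{193930}{137} + 654 = - \frac{104332}{137}$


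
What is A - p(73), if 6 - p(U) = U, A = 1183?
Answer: 1250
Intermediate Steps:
p(U) = 6 - U
A - p(73) = 1183 - (6 - 1*73) = 1183 - (6 - 73) = 1183 - 1*(-67) = 1183 + 67 = 1250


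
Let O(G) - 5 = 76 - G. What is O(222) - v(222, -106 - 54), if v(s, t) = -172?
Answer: 31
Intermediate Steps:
O(G) = 81 - G (O(G) = 5 + (76 - G) = 81 - G)
O(222) - v(222, -106 - 54) = (81 - 1*222) - 1*(-172) = (81 - 222) + 172 = -141 + 172 = 31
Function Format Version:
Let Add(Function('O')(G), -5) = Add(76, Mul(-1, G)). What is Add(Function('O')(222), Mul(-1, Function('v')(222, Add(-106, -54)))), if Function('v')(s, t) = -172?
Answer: 31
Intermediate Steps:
Function('O')(G) = Add(81, Mul(-1, G)) (Function('O')(G) = Add(5, Add(76, Mul(-1, G))) = Add(81, Mul(-1, G)))
Add(Function('O')(222), Mul(-1, Function('v')(222, Add(-106, -54)))) = Add(Add(81, Mul(-1, 222)), Mul(-1, -172)) = Add(Add(81, -222), 172) = Add(-141, 172) = 31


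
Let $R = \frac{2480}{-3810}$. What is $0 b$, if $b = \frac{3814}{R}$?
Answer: $0$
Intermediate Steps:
$R = - \frac{248}{381}$ ($R = 2480 \left(- \frac{1}{3810}\right) = - \frac{248}{381} \approx -0.65092$)
$b = - \frac{726567}{124}$ ($b = \frac{3814}{- \frac{248}{381}} = 3814 \left(- \frac{381}{248}\right) = - \frac{726567}{124} \approx -5859.4$)
$0 b = 0 \left(- \frac{726567}{124}\right) = 0$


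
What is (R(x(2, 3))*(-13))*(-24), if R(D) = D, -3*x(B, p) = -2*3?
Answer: 624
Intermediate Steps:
x(B, p) = 2 (x(B, p) = -(-2)*3/3 = -⅓*(-6) = 2)
(R(x(2, 3))*(-13))*(-24) = (2*(-13))*(-24) = -26*(-24) = 624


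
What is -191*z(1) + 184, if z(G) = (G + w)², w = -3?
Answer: -580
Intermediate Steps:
z(G) = (-3 + G)² (z(G) = (G - 3)² = (-3 + G)²)
-191*z(1) + 184 = -191*(-3 + 1)² + 184 = -191*(-2)² + 184 = -191*4 + 184 = -764 + 184 = -580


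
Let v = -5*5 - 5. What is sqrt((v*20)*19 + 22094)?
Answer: sqrt(10694) ≈ 103.41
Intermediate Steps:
v = -30 (v = -25 - 5 = -30)
sqrt((v*20)*19 + 22094) = sqrt(-30*20*19 + 22094) = sqrt(-600*19 + 22094) = sqrt(-11400 + 22094) = sqrt(10694)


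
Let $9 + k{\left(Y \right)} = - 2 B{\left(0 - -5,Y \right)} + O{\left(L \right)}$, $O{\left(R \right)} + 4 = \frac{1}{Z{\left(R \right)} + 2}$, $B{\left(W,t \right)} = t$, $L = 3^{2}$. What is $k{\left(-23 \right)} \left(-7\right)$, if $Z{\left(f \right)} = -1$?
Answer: $-238$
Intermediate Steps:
$L = 9$
$O{\left(R \right)} = -3$ ($O{\left(R \right)} = -4 + \frac{1}{-1 + 2} = -4 + 1^{-1} = -4 + 1 = -3$)
$k{\left(Y \right)} = -12 - 2 Y$ ($k{\left(Y \right)} = -9 - \left(3 + 2 Y\right) = -12 - 2 Y$)
$k{\left(-23 \right)} \left(-7\right) = \left(-12 - -46\right) \left(-7\right) = \left(-12 + 46\right) \left(-7\right) = 34 \left(-7\right) = -238$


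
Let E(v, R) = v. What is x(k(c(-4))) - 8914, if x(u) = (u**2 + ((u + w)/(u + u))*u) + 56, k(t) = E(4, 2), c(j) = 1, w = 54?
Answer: -8813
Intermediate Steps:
k(t) = 4
x(u) = 83 + u**2 + u/2 (x(u) = (u**2 + ((u + 54)/(u + u))*u) + 56 = (u**2 + ((54 + u)/((2*u)))*u) + 56 = (u**2 + ((54 + u)*(1/(2*u)))*u) + 56 = (u**2 + ((54 + u)/(2*u))*u) + 56 = (u**2 + (27 + u/2)) + 56 = (27 + u**2 + u/2) + 56 = 83 + u**2 + u/2)
x(k(c(-4))) - 8914 = (83 + 4**2 + (1/2)*4) - 8914 = (83 + 16 + 2) - 8914 = 101 - 8914 = -8813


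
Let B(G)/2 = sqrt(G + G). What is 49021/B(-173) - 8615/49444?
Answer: -8615/49444 - 49021*I*sqrt(346)/692 ≈ -0.17424 - 1317.7*I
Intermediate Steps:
B(G) = 2*sqrt(2)*sqrt(G) (B(G) = 2*sqrt(G + G) = 2*sqrt(2*G) = 2*(sqrt(2)*sqrt(G)) = 2*sqrt(2)*sqrt(G))
49021/B(-173) - 8615/49444 = 49021/((2*sqrt(2)*sqrt(-173))) - 8615/49444 = 49021/((2*sqrt(2)*(I*sqrt(173)))) - 8615*1/49444 = 49021/((2*I*sqrt(346))) - 8615/49444 = 49021*(-I*sqrt(346)/692) - 8615/49444 = -49021*I*sqrt(346)/692 - 8615/49444 = -8615/49444 - 49021*I*sqrt(346)/692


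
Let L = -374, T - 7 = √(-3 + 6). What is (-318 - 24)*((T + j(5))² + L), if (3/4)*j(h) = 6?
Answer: 49932 - 10260*√3 ≈ 32161.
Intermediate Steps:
T = 7 + √3 (T = 7 + √(-3 + 6) = 7 + √3 ≈ 8.7321)
j(h) = 8 (j(h) = (4/3)*6 = 8)
(-318 - 24)*((T + j(5))² + L) = (-318 - 24)*(((7 + √3) + 8)² - 374) = -342*((15 + √3)² - 374) = -342*(-374 + (15 + √3)²) = 127908 - 342*(15 + √3)²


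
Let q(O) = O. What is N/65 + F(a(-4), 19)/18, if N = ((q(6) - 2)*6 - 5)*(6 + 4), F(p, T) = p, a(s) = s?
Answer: 316/117 ≈ 2.7009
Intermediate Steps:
N = 190 (N = ((6 - 2)*6 - 5)*(6 + 4) = (4*6 - 5)*10 = (24 - 5)*10 = 19*10 = 190)
N/65 + F(a(-4), 19)/18 = 190/65 - 4/18 = 190*(1/65) - 4*1/18 = 38/13 - 2/9 = 316/117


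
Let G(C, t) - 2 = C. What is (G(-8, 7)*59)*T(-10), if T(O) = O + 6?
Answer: 1416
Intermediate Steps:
G(C, t) = 2 + C
T(O) = 6 + O
(G(-8, 7)*59)*T(-10) = ((2 - 8)*59)*(6 - 10) = -6*59*(-4) = -354*(-4) = 1416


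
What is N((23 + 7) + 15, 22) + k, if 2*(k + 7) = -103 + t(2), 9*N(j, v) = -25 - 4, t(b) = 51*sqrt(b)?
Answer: -1111/18 + 51*sqrt(2)/2 ≈ -25.660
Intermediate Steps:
N(j, v) = -29/9 (N(j, v) = (-25 - 4)/9 = (1/9)*(-29) = -29/9)
k = -117/2 + 51*sqrt(2)/2 (k = -7 + (-103 + 51*sqrt(2))/2 = -7 + (-103/2 + 51*sqrt(2)/2) = -117/2 + 51*sqrt(2)/2 ≈ -22.438)
N((23 + 7) + 15, 22) + k = -29/9 + (-117/2 + 51*sqrt(2)/2) = -1111/18 + 51*sqrt(2)/2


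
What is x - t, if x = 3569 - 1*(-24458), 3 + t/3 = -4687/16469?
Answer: 10738115/383 ≈ 28037.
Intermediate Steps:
t = -3774/383 (t = -9 + 3*(-4687/16469) = -9 + 3*(-4687*1/16469) = -9 + 3*(-109/383) = -9 - 327/383 = -3774/383 ≈ -9.8538)
x = 28027 (x = 3569 + 24458 = 28027)
x - t = 28027 - 1*(-3774/383) = 28027 + 3774/383 = 10738115/383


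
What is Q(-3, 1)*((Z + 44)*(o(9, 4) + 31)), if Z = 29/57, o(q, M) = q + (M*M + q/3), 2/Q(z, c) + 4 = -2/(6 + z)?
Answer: -149683/133 ≈ -1125.4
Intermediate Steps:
Q(z, c) = 2/(-4 - 2/(6 + z))
o(q, M) = M**2 + 4*q/3 (o(q, M) = q + (M**2 + q*(1/3)) = q + (M**2 + q/3) = M**2 + 4*q/3)
Z = 29/57 (Z = 29*(1/57) = 29/57 ≈ 0.50877)
Q(-3, 1)*((Z + 44)*(o(9, 4) + 31)) = ((-6 - 1*(-3))/(13 + 2*(-3)))*((29/57 + 44)*((4**2 + (4/3)*9) + 31)) = ((-6 + 3)/(13 - 6))*(2537*((16 + 12) + 31)/57) = (-3/7)*(2537*(28 + 31)/57) = ((1/7)*(-3))*((2537/57)*59) = -3/7*149683/57 = -149683/133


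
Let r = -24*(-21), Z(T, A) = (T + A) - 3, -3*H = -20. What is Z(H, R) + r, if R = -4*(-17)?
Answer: 1727/3 ≈ 575.67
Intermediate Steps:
H = 20/3 (H = -⅓*(-20) = 20/3 ≈ 6.6667)
R = 68
Z(T, A) = -3 + A + T (Z(T, A) = (A + T) - 3 = -3 + A + T)
r = 504
Z(H, R) + r = (-3 + 68 + 20/3) + 504 = 215/3 + 504 = 1727/3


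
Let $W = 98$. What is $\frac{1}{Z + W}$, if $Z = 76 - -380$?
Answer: $\frac{1}{554} \approx 0.0018051$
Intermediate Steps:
$Z = 456$ ($Z = 76 + 380 = 456$)
$\frac{1}{Z + W} = \frac{1}{456 + 98} = \frac{1}{554}$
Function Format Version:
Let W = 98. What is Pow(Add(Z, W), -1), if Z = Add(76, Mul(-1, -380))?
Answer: Rational(1, 554) ≈ 0.0018051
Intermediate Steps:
Z = 456 (Z = Add(76, 380) = 456)
Pow(Add(Z, W), -1) = Pow(Add(456, 98), -1) = Pow(554, -1) = Rational(1, 554)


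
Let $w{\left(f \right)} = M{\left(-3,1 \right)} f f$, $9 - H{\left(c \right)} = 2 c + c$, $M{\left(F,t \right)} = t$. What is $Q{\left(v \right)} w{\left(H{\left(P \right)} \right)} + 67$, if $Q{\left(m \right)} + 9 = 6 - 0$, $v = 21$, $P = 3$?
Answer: $67$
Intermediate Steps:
$Q{\left(m \right)} = -3$ ($Q{\left(m \right)} = -9 + \left(6 - 0\right) = -9 + \left(6 + 0\right) = -9 + 6 = -3$)
$H{\left(c \right)} = 9 - 3 c$ ($H{\left(c \right)} = 9 - \left(2 c + c\right) = 9 - 3 c$)
$w{\left(f \right)} = f^{2}$ ($w{\left(f \right)} = 1 f f = f f = f^{2}$)
$Q{\left(v \right)} w{\left(H{\left(P \right)} \right)} + 67 = - 3 \left(9 - 9\right)^{2} + 67 = - 3 \cdot 0^{2} + 67 = \left(-3\right) 0 + 67 = 0 + 67 = 67$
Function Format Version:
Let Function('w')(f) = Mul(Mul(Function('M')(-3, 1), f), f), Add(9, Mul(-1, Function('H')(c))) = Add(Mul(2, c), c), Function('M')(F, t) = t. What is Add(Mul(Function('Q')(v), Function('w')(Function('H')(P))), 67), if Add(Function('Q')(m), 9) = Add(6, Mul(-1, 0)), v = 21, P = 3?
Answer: 67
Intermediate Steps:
Function('Q')(m) = -3 (Function('Q')(m) = Add(-9, Add(6, Mul(-1, 0))) = Add(-9, Add(6, 0)) = Add(-9, 6) = -3)
Function('H')(c) = Add(9, Mul(-3, c)) (Function('H')(c) = Add(9, Mul(-1, Add(Mul(2, c), c))) = Add(9, Mul(-1, Mul(3, c))) = Add(9, Mul(-3, c)))
Function('w')(f) = Pow(f, 2) (Function('w')(f) = Mul(Mul(1, f), f) = Mul(f, f) = Pow(f, 2))
Add(Mul(Function('Q')(v), Function('w')(Function('H')(P))), 67) = Add(Mul(-3, Pow(Add(9, Mul(-3, 3)), 2)), 67) = Add(Mul(-3, Pow(Add(9, -9), 2)), 67) = Add(Mul(-3, Pow(0, 2)), 67) = Add(Mul(-3, 0), 67) = Add(0, 67) = 67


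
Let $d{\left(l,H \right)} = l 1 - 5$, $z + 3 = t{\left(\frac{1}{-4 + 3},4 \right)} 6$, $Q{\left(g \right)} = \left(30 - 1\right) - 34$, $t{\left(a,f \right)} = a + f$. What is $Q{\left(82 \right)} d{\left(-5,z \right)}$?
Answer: $50$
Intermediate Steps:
$Q{\left(g \right)} = -5$ ($Q{\left(g \right)} = 29 - 34 = -5$)
$z = 15$ ($z = -3 + \left(\frac{1}{-4 + 3} + 4\right) 6 = -3 + \left(\frac{1}{-1} + 4\right) 6 = -3 + \left(-1 + 4\right) 6 = -3 + 3 \cdot 6 = -3 + 18 = 15$)
$d{\left(l,H \right)} = -5 + l$ ($d{\left(l,H \right)} = l - 5 = -5 + l$)
$Q{\left(82 \right)} d{\left(-5,z \right)} = - 5 \left(-5 - 5\right) = \left(-5\right) \left(-10\right) = 50$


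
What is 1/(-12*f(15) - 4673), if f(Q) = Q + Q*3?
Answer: -1/5393 ≈ -0.00018543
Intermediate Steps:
f(Q) = 4*Q (f(Q) = Q + 3*Q = 4*Q)
1/(-12*f(15) - 4673) = 1/(-48*15 - 4673) = 1/(-12*60 - 4673) = 1/(-720 - 4673) = 1/(-5393) = -1/5393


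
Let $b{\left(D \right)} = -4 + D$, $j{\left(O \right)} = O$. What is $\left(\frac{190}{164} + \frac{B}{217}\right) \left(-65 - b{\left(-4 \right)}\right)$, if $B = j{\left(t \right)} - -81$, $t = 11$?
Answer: $- \frac{1605063}{17794} \approx -90.203$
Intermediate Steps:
$B = 92$ ($B = 11 - -81 = 11 + 81 = 92$)
$\left(\frac{190}{164} + \frac{B}{217}\right) \left(-65 - b{\left(-4 \right)}\right) = \left(\frac{190}{164} + \frac{92}{217}\right) \left(-65 - \left(-4 - 4\right)\right) = \left(190 \cdot \frac{1}{164} + 92 \cdot \frac{1}{217}\right) \left(-65 - -8\right) = \left(\frac{95}{82} + \frac{92}{217}\right) \left(-65 + 8\right) = \frac{28159}{17794} \left(-57\right) = - \frac{1605063}{17794}$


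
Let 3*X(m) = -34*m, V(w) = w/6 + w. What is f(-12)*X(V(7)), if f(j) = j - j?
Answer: 0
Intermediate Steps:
V(w) = 7*w/6 (V(w) = w/6 + w = 7*w/6)
f(j) = 0
X(m) = -34*m/3 (X(m) = (-34*m)/3 = -34*m/3)
f(-12)*X(V(7)) = 0*(-119*7/9) = 0*(-34/3*49/6) = 0*(-833/9) = 0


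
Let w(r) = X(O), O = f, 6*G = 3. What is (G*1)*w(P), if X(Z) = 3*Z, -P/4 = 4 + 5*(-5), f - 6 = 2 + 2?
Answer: 15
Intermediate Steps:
G = 1/2 (G = (1/6)*3 = 1/2 ≈ 0.50000)
f = 10 (f = 6 + (2 + 2) = 6 + 4 = 10)
O = 10
P = 84 (P = -4*(4 + 5*(-5)) = -4*(4 - 25) = -4*(-21) = 84)
w(r) = 30 (w(r) = 3*10 = 30)
(G*1)*w(P) = ((1/2)*1)*30 = (1/2)*30 = 15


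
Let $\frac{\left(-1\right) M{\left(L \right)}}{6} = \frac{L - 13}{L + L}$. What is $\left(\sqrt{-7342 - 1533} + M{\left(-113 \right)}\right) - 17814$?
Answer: $- \frac{2013360}{113} + 5 i \sqrt{355} \approx -17817.0 + 94.207 i$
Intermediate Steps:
$M{\left(L \right)} = - \frac{3 \left(-13 + L\right)}{L}$ ($M{\left(L \right)} = - 6 \frac{L - 13}{L + L} = - 6 \frac{-13 + L}{2 L} = - \frac{3 \left(-13 + L\right)}{L}$)
$\left(\sqrt{-7342 - 1533} + M{\left(-113 \right)}\right) - 17814 = \left(\sqrt{-7342 - 1533} - \left(3 - \frac{39}{-113}\right)\right) - 17814 = \left(\sqrt{-8875} + \left(-3 + 39 \left(- \frac{1}{113}\right)\right)\right) - 17814 = \left(5 i \sqrt{355} - \frac{378}{113}\right) - 17814 = \left(- \frac{378}{113} + 5 i \sqrt{355}\right) - 17814 = - \frac{2013360}{113} + 5 i \sqrt{355}$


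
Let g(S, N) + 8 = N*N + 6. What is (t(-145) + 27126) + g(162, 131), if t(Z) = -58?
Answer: 44227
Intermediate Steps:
g(S, N) = -2 + N**2 (g(S, N) = -8 + (N*N + 6) = -8 + (N**2 + 6) = -8 + (6 + N**2) = -2 + N**2)
(t(-145) + 27126) + g(162, 131) = (-58 + 27126) + (-2 + 131**2) = 27068 + (-2 + 17161) = 27068 + 17159 = 44227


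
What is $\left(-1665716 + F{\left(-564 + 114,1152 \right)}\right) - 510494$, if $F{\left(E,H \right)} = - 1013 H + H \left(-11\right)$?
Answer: $-3355858$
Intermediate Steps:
$F{\left(E,H \right)} = - 1024 H$ ($F{\left(E,H \right)} = - 1013 H - 11 H = - 1024 H$)
$\left(-1665716 + F{\left(-564 + 114,1152 \right)}\right) - 510494 = \left(-1665716 - 1179648\right) - 510494 = -2845364 - 510494 = -3355858$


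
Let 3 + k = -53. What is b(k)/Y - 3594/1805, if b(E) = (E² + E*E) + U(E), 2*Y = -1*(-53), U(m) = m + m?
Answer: 22047118/95665 ≈ 230.46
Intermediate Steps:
U(m) = 2*m
k = -56 (k = -3 - 53 = -56)
Y = 53/2 (Y = (-1*(-53))/2 = (½)*53 = 53/2 ≈ 26.500)
b(E) = 2*E + 2*E² (b(E) = (E² + E*E) + 2*E = (E² + E²) + 2*E = 2*E² + 2*E = 2*E + 2*E²)
b(k)/Y - 3594/1805 = (2*(-56)*(1 - 56))/(53/2) - 3594/1805 = (2*(-56)*(-55))*(2/53) - 3594*1/1805 = 6160*(2/53) - 3594/1805 = 12320/53 - 3594/1805 = 22047118/95665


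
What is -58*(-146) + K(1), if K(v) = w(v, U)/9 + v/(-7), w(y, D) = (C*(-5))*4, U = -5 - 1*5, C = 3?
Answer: 177685/21 ≈ 8461.2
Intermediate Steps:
U = -10 (U = -5 - 5 = -10)
w(y, D) = -60 (w(y, D) = (3*(-5))*4 = -15*4 = -60)
K(v) = -20/3 - v/7 (K(v) = -60/9 + v/(-7) = -60*⅑ + v*(-⅐) = -20/3 - v/7)
-58*(-146) + K(1) = -58*(-146) + (-20/3 - ⅐*1) = 8468 + (-20/3 - ⅐) = 8468 - 143/21 = 177685/21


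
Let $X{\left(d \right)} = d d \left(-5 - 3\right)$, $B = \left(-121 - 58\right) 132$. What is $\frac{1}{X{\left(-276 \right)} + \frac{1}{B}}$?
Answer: $- \frac{23628}{14399092225} \approx -1.6409 \cdot 10^{-6}$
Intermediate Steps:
$B = -23628$ ($B = \left(-179\right) 132 = -23628$)
$X{\left(d \right)} = - 8 d^{2}$ ($X{\left(d \right)} = d^{2} \left(-8\right) = - 8 d^{2}$)
$\frac{1}{X{\left(-276 \right)} + \frac{1}{B}} = \frac{1}{- 8 \left(-276\right)^{2} + \frac{1}{-23628}} = \frac{1}{\left(-8\right) 76176 - \frac{1}{23628}} = \frac{1}{-609408 - \frac{1}{23628}} = \frac{1}{- \frac{14399092225}{23628}} = - \frac{23628}{14399092225}$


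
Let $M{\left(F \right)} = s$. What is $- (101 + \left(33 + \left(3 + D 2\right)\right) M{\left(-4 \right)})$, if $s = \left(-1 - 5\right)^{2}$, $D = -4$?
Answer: $-1109$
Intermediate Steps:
$s = 36$ ($s = \left(-6\right)^{2} = 36$)
$M{\left(F \right)} = 36$
$- (101 + \left(33 + \left(3 + D 2\right)\right) M{\left(-4 \right)}) = - (101 + \left(33 + \left(3 - 8\right)\right) 36) = - (101 + \left(33 - 5\right) 36) = - (101 + 28 \cdot 36) = - (101 + 1008) = \left(-1\right) 1109 = -1109$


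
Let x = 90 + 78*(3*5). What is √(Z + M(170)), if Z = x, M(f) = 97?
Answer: √1357 ≈ 36.837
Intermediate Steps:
x = 1260 (x = 90 + 78*15 = 90 + 1170 = 1260)
Z = 1260
√(Z + M(170)) = √(1260 + 97) = √1357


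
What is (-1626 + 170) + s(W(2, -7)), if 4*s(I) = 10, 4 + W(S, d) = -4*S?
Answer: -2907/2 ≈ -1453.5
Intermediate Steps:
W(S, d) = -4 - 4*S
s(I) = 5/2 (s(I) = (¼)*10 = 5/2)
(-1626 + 170) + s(W(2, -7)) = (-1626 + 170) + 5/2 = -1456 + 5/2 = -2907/2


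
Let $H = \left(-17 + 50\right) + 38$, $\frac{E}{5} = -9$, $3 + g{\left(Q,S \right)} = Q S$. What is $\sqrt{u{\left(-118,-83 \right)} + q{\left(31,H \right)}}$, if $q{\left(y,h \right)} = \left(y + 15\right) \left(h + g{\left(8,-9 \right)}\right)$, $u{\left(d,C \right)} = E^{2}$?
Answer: $\sqrt{1841} \approx 42.907$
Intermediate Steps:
$g{\left(Q,S \right)} = -3 + Q S$
$E = -45$ ($E = 5 \left(-9\right) = -45$)
$u{\left(d,C \right)} = 2025$ ($u{\left(d,C \right)} = \left(-45\right)^{2} = 2025$)
$H = 71$ ($H = 33 + 38 = 71$)
$q{\left(y,h \right)} = \left(-75 + h\right) \left(15 + y\right)$ ($q{\left(y,h \right)} = \left(y + 15\right) \left(h + \left(-3 + 8 \left(-9\right)\right)\right) = \left(15 + y\right) \left(h - 75\right) = \left(15 + y\right) \left(-75 + h\right) = \left(-75 + h\right) \left(15 + y\right)$)
$\sqrt{u{\left(-118,-83 \right)} + q{\left(31,H \right)}} = \sqrt{2025 + \left(-1125 - 2325 + 15 \cdot 71 + 71 \cdot 31\right)} = \sqrt{2025 + \left(-1125 - 2325 + 1065 + 2201\right)} = \sqrt{2025 - 184} = \sqrt{1841}$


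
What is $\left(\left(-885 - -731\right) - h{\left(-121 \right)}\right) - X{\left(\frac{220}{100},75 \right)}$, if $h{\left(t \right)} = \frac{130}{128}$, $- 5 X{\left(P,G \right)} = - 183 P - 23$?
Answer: $- \frac{384217}{1600} \approx -240.14$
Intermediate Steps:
$X{\left(P,G \right)} = \frac{23}{5} + \frac{183 P}{5}$ ($X{\left(P,G \right)} = - \frac{- 183 P - 23}{5} = - \frac{-23 - 183 P}{5} = \frac{23}{5} + \frac{183 P}{5}$)
$h{\left(t \right)} = \frac{65}{64}$ ($h{\left(t \right)} = 130 \cdot \frac{1}{128} = \frac{65}{64}$)
$\left(\left(-885 - -731\right) - h{\left(-121 \right)}\right) - X{\left(\frac{220}{100},75 \right)} = \left(\left(-885 - -731\right) - \frac{65}{64}\right) - \left(\frac{23}{5} + \frac{183 \cdot \frac{220}{100}}{5}\right) = \left(\left(-885 + 731\right) - \frac{65}{64}\right) - \left(\frac{23}{5} + \frac{183 \cdot 220 \cdot \frac{1}{100}}{5}\right) = \left(-154 - \frac{65}{64}\right) - \left(\frac{23}{5} + \frac{183}{5} \cdot \frac{11}{5}\right) = - \frac{9921}{64} - \left(\frac{23}{5} + \frac{2013}{25}\right) = - \frac{9921}{64} - \frac{2128}{25} = - \frac{384217}{1600}$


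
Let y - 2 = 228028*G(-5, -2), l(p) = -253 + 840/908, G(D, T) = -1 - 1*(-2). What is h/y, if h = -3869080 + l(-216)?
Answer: -878338381/51762810 ≈ -16.969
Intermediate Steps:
G(D, T) = 1 (G(D, T) = -1 + 2 = 1)
l(p) = -57221/227 (l(p) = -253 + 840*(1/908) = -253 + 210/227 = -57221/227)
h = -878338381/227 (h = -3869080 - 57221/227 = -878338381/227 ≈ -3.8693e+6)
y = 228030 (y = 2 + 228028*1 = 2 + 228028 = 228030)
h/y = -878338381/227/228030 = -878338381/227*1/228030 = -878338381/51762810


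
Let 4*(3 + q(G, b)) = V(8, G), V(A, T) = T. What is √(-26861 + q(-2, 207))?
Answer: I*√107458/2 ≈ 163.9*I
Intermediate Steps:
q(G, b) = -3 + G/4
√(-26861 + q(-2, 207)) = √(-26861 + (-3 + (¼)*(-2))) = √(-26861 + (-3 - ½)) = √(-26861 - 7/2) = √(-53729/2) = I*√107458/2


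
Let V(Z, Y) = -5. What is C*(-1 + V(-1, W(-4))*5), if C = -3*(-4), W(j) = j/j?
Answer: -312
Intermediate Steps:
W(j) = 1
C = 12
C*(-1 + V(-1, W(-4))*5) = 12*(-1 - 5*5) = 12*(-1 - 25) = 12*(-26) = -312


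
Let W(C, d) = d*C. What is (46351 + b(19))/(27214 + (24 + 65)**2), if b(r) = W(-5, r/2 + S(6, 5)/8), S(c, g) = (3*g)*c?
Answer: 184989/140540 ≈ 1.3163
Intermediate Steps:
S(c, g) = 3*c*g
W(C, d) = C*d
b(r) = -225/4 - 5*r/2 (b(r) = -5*(r/2 + (3*6*5)/8) = -5*(r*(1/2) + 90*(1/8)) = -5*(r/2 + 45/4) = -5*(45/4 + r/2) = -225/4 - 5*r/2)
(46351 + b(19))/(27214 + (24 + 65)**2) = (46351 + (-225/4 - 5/2*19))/(27214 + (24 + 65)**2) = (46351 + (-225/4 - 95/2))/(27214 + 89**2) = (46351 - 415/4)/(27214 + 7921) = (184989/4)/35135 = (184989/4)*(1/35135) = 184989/140540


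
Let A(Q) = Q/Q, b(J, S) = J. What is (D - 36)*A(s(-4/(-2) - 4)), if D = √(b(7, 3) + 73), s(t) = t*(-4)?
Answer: -36 + 4*√5 ≈ -27.056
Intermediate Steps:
s(t) = -4*t
D = 4*√5 (D = √(7 + 73) = √80 = 4*√5 ≈ 8.9443)
A(Q) = 1
(D - 36)*A(s(-4/(-2) - 4)) = (4*√5 - 36)*1 = (-36 + 4*√5)*1 = -36 + 4*√5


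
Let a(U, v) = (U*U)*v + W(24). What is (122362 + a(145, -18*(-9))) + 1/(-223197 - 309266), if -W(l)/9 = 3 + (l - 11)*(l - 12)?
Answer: 1877986884202/532463 ≈ 3.5270e+6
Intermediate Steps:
W(l) = -27 - 9*(-12 + l)*(-11 + l) (W(l) = -9*(3 + (l - 11)*(l - 12)) = -9*(3 + (-11 + l)*(-12 + l)) = -9*(3 + (-12 + l)*(-11 + l)) = -27 - 9*(-12 + l)*(-11 + l))
a(U, v) = -1431 + v*U**2 (a(U, v) = (U*U)*v + (-1215 - 9*24**2 + 207*24) = U**2*v + (-1215 - 9*576 + 4968) = v*U**2 + (-1215 - 5184 + 4968) = v*U**2 - 1431 = -1431 + v*U**2)
(122362 + a(145, -18*(-9))) + 1/(-223197 - 309266) = (122362 + (-1431 - 18*(-9)*145**2)) + 1/(-223197 - 309266) = (122362 + (-1431 + 162*21025)) + 1/(-532463) = (122362 + (-1431 + 3406050)) - 1/532463 = (122362 + 3404619) - 1/532463 = 3526981 - 1/532463 = 1877986884202/532463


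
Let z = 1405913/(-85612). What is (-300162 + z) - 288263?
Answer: -50377647013/85612 ≈ -5.8844e+5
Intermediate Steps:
z = -1405913/85612 (z = 1405913*(-1/85612) = -1405913/85612 ≈ -16.422)
(-300162 + z) - 288263 = (-300162 - 1405913/85612) - 288263 = -25698875057/85612 - 288263 = -50377647013/85612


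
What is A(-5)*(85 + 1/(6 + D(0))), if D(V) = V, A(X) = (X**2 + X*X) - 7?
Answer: 21973/6 ≈ 3662.2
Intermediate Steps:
A(X) = -7 + 2*X**2 (A(X) = (X**2 + X**2) - 7 = 2*X**2 - 7 = -7 + 2*X**2)
A(-5)*(85 + 1/(6 + D(0))) = (-7 + 2*(-5)**2)*(85 + 1/(6 + 0)) = (-7 + 2*25)*(85 + 1/6) = (-7 + 50)*(85 + 1/6) = 43*(511/6) = 21973/6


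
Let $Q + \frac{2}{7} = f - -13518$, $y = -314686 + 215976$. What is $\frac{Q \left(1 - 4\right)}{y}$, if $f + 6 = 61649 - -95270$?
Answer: $\frac{715809}{138194} \approx 5.1797$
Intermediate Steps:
$y = -98710$
$f = 156913$ ($f = -6 + \left(61649 - -95270\right) = -6 + \left(61649 + 95270\right) = -6 + 156919 = 156913$)
$Q = \frac{1193015}{7}$ ($Q = - \frac{2}{7} + \left(156913 - -13518\right) = - \frac{2}{7} + \left(156913 + 13518\right) = - \frac{2}{7} + 170431 = \frac{1193015}{7} \approx 1.7043 \cdot 10^{5}$)
$\frac{Q \left(1 - 4\right)}{y} = \frac{\frac{1193015}{7} \left(1 - 4\right)}{-98710} = \frac{1193015}{7} \left(-3\right) \left(- \frac{1}{98710}\right) = \left(- \frac{3579045}{7}\right) \left(- \frac{1}{98710}\right) = \frac{715809}{138194}$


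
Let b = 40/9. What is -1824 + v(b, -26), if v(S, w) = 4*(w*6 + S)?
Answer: -21872/9 ≈ -2430.2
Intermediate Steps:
b = 40/9 (b = 40*(1/9) = 40/9 ≈ 4.4444)
v(S, w) = 4*S + 24*w (v(S, w) = 4*(6*w + S) = 4*(S + 6*w) = 4*S + 24*w)
-1824 + v(b, -26) = -1824 + (4*(40/9) + 24*(-26)) = -1824 + (160/9 - 624) = -1824 - 5456/9 = -21872/9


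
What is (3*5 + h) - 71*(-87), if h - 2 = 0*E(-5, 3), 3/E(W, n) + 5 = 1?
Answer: 6194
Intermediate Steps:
E(W, n) = -¾ (E(W, n) = 3/(-5 + 1) = 3/(-4) = 3*(-¼) = -¾)
h = 2 (h = 2 + 0*(-¾) = 2 + 0 = 2)
(3*5 + h) - 71*(-87) = (3*5 + 2) - 71*(-87) = (15 + 2) + 6177 = 17 + 6177 = 6194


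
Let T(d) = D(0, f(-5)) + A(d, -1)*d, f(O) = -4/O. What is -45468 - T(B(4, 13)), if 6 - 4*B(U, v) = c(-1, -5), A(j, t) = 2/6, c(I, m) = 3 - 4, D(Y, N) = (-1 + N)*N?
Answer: -13640527/300 ≈ -45468.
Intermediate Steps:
D(Y, N) = N*(-1 + N)
c(I, m) = -1
A(j, t) = ⅓ (A(j, t) = 2*(⅙) = ⅓)
B(U, v) = 7/4 (B(U, v) = 3/2 - ¼*(-1) = 3/2 + ¼ = 7/4)
T(d) = -4/25 + d/3 (T(d) = (-4/(-5))*(-1 - 4/(-5)) + d/3 = (-4*(-⅕))*(-1 - 4*(-⅕)) + d/3 = 4*(-1 + ⅘)/5 + d/3 = (⅘)*(-⅕) + d/3 = -4/25 + d/3)
-45468 - T(B(4, 13)) = -45468 - (-4/25 + (⅓)*(7/4)) = -45468 - (-4/25 + 7/12) = -45468 - 1*127/300 = -45468 - 127/300 = -13640527/300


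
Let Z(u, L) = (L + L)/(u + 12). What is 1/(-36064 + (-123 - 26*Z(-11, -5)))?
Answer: -1/35927 ≈ -2.7834e-5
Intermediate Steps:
Z(u, L) = 2*L/(12 + u) (Z(u, L) = (2*L)/(12 + u) = 2*L/(12 + u))
1/(-36064 + (-123 - 26*Z(-11, -5))) = 1/(-36064 + (-123 - 52*(-5)/(12 - 11))) = 1/(-36064 + (-123 - 52*(-5)/1)) = 1/(-36064 + (-123 - 52*(-5))) = 1/(-36064 + (-123 - 26*(-10))) = 1/(-36064 + (-123 + 260)) = 1/(-36064 + 137) = 1/(-35927) = -1/35927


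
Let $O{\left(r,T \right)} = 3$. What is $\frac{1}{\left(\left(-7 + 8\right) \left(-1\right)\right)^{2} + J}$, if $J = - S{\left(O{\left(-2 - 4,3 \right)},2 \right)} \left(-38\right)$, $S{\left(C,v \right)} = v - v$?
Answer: $1$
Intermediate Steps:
$S{\left(C,v \right)} = 0$
$J = 0$ ($J = \left(-1\right) 0 \left(-38\right) = 0 \left(-38\right) = 0$)
$\frac{1}{\left(\left(-7 + 8\right) \left(-1\right)\right)^{2} + J} = \frac{1}{\left(\left(-7 + 8\right) \left(-1\right)\right)^{2} + 0} = \frac{1}{\left(1 \left(-1\right)\right)^{2} + 0} = \frac{1}{\left(-1\right)^{2} + 0} = \frac{1}{1 + 0} = 1^{-1} = 1$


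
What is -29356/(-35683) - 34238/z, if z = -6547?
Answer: 1413908286/233616601 ≈ 6.0523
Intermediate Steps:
-29356/(-35683) - 34238/z = -29356/(-35683) - 34238/(-6547) = -29356*(-1/35683) - 34238*(-1/6547) = 29356/35683 + 34238/6547 = 1413908286/233616601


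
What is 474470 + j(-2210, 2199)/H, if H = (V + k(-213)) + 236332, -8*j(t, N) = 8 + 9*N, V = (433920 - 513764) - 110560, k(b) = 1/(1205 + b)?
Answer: 21617124514114/45560577 ≈ 4.7447e+5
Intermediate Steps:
V = -190404 (V = -79844 - 110560 = -190404)
j(t, N) = -1 - 9*N/8 (j(t, N) = -(8 + 9*N)/8 = -1 - 9*N/8)
H = 45560577/992 (H = (-190404 + 1/(1205 - 213)) + 236332 = (-190404 + 1/992) + 236332 = -188880767/992 + 236332 = 45560577/992 ≈ 45928.)
474470 + j(-2210, 2199)/H = 474470 + (-1 - 9/8*2199)/(45560577/992) = 474470 + (-1 - 19791/8)*(992/45560577) = 474470 - 19799/8*992/45560577 = 474470 - 2455076/45560577 = 21617124514114/45560577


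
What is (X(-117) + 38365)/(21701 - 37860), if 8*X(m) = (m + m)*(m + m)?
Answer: -90419/32318 ≈ -2.7978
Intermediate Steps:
X(m) = m**2/2 (X(m) = ((m + m)*(m + m))/8 = ((2*m)*(2*m))/8 = (4*m**2)/8 = m**2/2)
(X(-117) + 38365)/(21701 - 37860) = ((1/2)*(-117)**2 + 38365)/(21701 - 37860) = ((1/2)*13689 + 38365)/(-16159) = (13689/2 + 38365)*(-1/16159) = (90419/2)*(-1/16159) = -90419/32318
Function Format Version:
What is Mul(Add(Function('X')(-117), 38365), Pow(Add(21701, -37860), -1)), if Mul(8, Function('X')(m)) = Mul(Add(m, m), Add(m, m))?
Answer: Rational(-90419, 32318) ≈ -2.7978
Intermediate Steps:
Function('X')(m) = Mul(Rational(1, 2), Pow(m, 2)) (Function('X')(m) = Mul(Rational(1, 8), Mul(Add(m, m), Add(m, m))) = Mul(Rational(1, 8), Mul(Mul(2, m), Mul(2, m))) = Mul(Rational(1, 8), Mul(4, Pow(m, 2))) = Mul(Rational(1, 2), Pow(m, 2)))
Mul(Add(Function('X')(-117), 38365), Pow(Add(21701, -37860), -1)) = Mul(Add(Mul(Rational(1, 2), Pow(-117, 2)), 38365), Pow(Add(21701, -37860), -1)) = Mul(Add(Mul(Rational(1, 2), 13689), 38365), Pow(-16159, -1)) = Mul(Add(Rational(13689, 2), 38365), Rational(-1, 16159)) = Mul(Rational(90419, 2), Rational(-1, 16159)) = Rational(-90419, 32318)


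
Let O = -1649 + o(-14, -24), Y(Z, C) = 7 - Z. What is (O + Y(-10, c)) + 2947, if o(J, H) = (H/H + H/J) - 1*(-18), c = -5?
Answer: 9350/7 ≈ 1335.7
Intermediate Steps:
o(J, H) = 19 + H/J (o(J, H) = (1 + H/J) + 18 = 19 + H/J)
O = -11398/7 (O = -1649 + (19 - 24/(-14)) = -1649 + (19 - 24*(-1/14)) = -1649 + (19 + 12/7) = -1649 + 145/7 = -11398/7 ≈ -1628.3)
(O + Y(-10, c)) + 2947 = (-11398/7 + (7 - 1*(-10))) + 2947 = (-11398/7 + (7 + 10)) + 2947 = (-11398/7 + 17) + 2947 = -11279/7 + 2947 = 9350/7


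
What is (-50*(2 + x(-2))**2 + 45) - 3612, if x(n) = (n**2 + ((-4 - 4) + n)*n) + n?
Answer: -32367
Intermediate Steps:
x(n) = n + n**2 + n*(-8 + n) (x(n) = (n**2 + (-8 + n)*n) + n = (n**2 + n*(-8 + n)) + n = n + n**2 + n*(-8 + n))
(-50*(2 + x(-2))**2 + 45) - 3612 = (-50*(2 - 2*(-7 + 2*(-2)))**2 + 45) - 3612 = (-50*(2 - 2*(-7 - 4))**2 + 45) - 3612 = (-50*(2 - 2*(-11))**2 + 45) - 3612 = (-50*(2 + 22)**2 + 45) - 3612 = (-50*24**2 + 45) - 3612 = (-50*576 + 45) - 3612 = (-28800 + 45) - 3612 = -28755 - 3612 = -32367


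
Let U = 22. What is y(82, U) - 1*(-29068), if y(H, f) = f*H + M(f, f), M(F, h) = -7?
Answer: 30865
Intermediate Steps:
y(H, f) = -7 + H*f (y(H, f) = f*H - 7 = H*f - 7 = -7 + H*f)
y(82, U) - 1*(-29068) = (-7 + 82*22) - 1*(-29068) = (-7 + 1804) + 29068 = 1797 + 29068 = 30865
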